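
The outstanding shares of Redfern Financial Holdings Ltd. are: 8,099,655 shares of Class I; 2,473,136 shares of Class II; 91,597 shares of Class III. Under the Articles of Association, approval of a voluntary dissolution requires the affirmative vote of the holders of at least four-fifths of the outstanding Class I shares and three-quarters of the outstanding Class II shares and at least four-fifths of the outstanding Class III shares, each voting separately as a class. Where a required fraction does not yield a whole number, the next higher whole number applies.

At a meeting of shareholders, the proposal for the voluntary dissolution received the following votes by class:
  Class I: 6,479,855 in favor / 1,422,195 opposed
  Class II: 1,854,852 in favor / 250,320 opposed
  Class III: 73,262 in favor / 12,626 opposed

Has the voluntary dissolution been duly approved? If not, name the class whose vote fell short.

Class I: 4/5 of 8099655 = 6479724; 6,479,724 required, 6,479,855 in favor — approved.
Class II: 3/4 of 2473136 = 1854852; 1,854,852 required, 1,854,852 in favor — approved.
Class III: 4/5 of 91597 = 73277.60, rounded up to 73278; 73,278 required, 73,262 in favor — not approved.

Not approved — the Class III shares did not give the required vote.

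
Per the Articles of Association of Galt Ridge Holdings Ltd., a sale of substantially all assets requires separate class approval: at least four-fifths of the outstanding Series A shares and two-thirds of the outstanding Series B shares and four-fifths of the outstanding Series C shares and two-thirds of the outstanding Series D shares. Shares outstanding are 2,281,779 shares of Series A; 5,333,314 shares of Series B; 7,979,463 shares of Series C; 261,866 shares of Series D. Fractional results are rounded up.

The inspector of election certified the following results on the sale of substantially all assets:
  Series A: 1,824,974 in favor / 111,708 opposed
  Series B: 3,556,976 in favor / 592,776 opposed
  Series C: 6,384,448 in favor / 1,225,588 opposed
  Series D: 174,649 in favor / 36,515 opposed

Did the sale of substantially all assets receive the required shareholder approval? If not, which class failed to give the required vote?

Series A: 4/5 of 2281779 = 1825423.20, rounded up to 1825424; 1,825,424 required, 1,824,974 in favor — not approved.
Series B: 2/3 of 5333314 = 3555542.67, rounded up to 3555543; 3,555,543 required, 3,556,976 in favor — approved.
Series C: 4/5 of 7979463 = 6383570.40, rounded up to 6383571; 6,383,571 required, 6,384,448 in favor — approved.
Series D: 2/3 of 261866 = 174577.33, rounded up to 174578; 174,578 required, 174,649 in favor — approved.

Not approved — the Series A shares did not give the required vote.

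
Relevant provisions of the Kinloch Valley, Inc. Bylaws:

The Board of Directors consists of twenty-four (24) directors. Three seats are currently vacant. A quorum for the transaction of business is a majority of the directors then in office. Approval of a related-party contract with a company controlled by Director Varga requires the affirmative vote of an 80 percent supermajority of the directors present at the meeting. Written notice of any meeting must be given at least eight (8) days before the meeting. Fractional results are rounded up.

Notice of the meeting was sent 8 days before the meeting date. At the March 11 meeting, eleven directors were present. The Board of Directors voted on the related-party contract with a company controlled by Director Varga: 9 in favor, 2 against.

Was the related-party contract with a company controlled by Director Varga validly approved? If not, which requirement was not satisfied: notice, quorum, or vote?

Valid — all requirements satisfied.

Notice: 8 days given; 8 required (8 ≥ 8). Satisfied.
Quorum: 11 present; quorum is 11. Satisfied.
Vote: the related-party contract with a company controlled by Director Varga requires four-fifths of the directors present (11). 4/5 of 11 = 8.80, rounded up to 9, so 9 affirmative votes are needed; 9 voted in favor. Satisfied.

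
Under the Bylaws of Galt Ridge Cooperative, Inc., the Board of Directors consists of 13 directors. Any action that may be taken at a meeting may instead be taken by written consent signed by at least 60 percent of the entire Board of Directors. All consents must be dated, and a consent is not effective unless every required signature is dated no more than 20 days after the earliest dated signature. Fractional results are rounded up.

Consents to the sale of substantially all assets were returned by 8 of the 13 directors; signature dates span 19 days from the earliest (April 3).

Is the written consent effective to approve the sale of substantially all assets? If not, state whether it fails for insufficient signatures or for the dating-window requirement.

Effective — both the signature and dating-window requirements are satisfied.

Signatures required: at least 60 percent of 13 — 3/5 of 13 = 7.80, rounded up to 8, so 8 needed; 8 signed. Sufficient.
Dating window: the latest signature is 19 days after the earliest; the limit is 20 days. Within the window.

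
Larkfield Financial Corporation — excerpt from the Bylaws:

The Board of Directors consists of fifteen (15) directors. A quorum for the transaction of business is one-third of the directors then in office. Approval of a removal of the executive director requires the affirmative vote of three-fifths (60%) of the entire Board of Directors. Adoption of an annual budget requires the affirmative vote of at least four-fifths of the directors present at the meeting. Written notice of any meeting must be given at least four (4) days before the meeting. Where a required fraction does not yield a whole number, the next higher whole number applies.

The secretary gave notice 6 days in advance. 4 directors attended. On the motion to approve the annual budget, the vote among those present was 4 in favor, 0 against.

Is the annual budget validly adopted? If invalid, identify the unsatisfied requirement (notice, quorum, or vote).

Notice: 6 days given; 4 required (6 ≥ 4). Satisfied.
Quorum: 4 present; quorum is 5. Not satisfied.
Vote: the annual budget requires four-fifths of the directors present (4). 4/5 of 4 = 3.20, rounded up to 4, so 4 affirmative votes are needed; 4 voted in favor. Satisfied. (Moot — without a quorum no business can be validly transacted.)

Invalid — quorum requirement not satisfied.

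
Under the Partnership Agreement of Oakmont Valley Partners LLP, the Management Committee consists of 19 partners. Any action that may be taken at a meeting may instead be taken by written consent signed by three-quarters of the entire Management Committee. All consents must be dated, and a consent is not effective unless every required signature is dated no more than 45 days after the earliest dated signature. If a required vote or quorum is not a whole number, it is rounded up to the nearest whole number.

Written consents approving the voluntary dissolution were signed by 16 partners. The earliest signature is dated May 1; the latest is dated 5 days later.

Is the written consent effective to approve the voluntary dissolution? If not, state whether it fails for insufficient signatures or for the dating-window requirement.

Signatures required: three-quarters of 19 — 3/4 of 19 = 14.25, rounded up to 15, so 15 needed; 16 signed. Sufficient.
Dating window: the latest signature is 5 days after the earliest; the limit is 45 days. Within the window.

Effective — both the signature and dating-window requirements are satisfied.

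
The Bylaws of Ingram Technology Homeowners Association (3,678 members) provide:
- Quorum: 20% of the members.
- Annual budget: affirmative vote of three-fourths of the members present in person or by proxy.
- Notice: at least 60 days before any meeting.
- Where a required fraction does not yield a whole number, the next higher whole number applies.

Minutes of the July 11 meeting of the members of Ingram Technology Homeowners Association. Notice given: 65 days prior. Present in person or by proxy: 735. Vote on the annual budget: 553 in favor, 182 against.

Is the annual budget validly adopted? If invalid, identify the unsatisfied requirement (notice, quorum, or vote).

Notice: 65 days given; 60 required. Satisfied.
Quorum: 20% of 3,678 = 735.60, rounded up to 736; 735 present. Not satisfied.
Vote: requires three-fourths of those present (735); 3/4 of 735 = 551.25, rounded up to 552, so 552 needed; 553 in favor. Satisfied.

Invalid — quorum requirement not satisfied.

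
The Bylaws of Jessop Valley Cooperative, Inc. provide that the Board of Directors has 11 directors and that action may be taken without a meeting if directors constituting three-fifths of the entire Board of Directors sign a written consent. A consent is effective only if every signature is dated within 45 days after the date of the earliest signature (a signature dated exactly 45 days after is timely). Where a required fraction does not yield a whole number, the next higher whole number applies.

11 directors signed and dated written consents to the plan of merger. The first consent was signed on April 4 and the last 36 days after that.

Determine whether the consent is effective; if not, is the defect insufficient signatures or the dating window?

Signatures required: three-fifths of 11 — 3/5 of 11 = 6.60, rounded up to 7, so 7 needed; 11 signed. Sufficient.
Dating window: the latest signature is 36 days after the earliest; the limit is 45 days. Within the window.

Effective — both the signature and dating-window requirements are satisfied.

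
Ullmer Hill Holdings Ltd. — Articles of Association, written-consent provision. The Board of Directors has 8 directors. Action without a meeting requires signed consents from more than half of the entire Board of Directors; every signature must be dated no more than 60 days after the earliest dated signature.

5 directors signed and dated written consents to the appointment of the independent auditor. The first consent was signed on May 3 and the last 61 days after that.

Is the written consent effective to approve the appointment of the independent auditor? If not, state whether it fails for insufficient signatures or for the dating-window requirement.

Signatures required: more than half of 8 — a majority of 8 is 5, so 5 needed; 5 signed. Sufficient.
Dating window: the latest signature is 61 days after the earliest; the limit is 60 days. Outside the window.

Not effective — dating-window requirement not satisfied.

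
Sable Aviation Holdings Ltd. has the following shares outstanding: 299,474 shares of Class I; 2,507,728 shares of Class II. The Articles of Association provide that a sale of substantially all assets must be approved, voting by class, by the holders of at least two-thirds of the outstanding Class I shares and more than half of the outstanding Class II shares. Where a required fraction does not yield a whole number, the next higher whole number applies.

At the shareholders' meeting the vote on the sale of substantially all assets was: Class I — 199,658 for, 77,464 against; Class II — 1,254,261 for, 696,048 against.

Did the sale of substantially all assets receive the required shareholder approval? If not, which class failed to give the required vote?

Class I: 2/3 of 299474 = 199649.33, rounded up to 199650; 199,650 required, 199,658 in favor — approved.
Class II: a majority of 2507728 is 1253865; 1,253,865 required, 1,254,261 in favor — approved.

Approved — every class gave the required vote.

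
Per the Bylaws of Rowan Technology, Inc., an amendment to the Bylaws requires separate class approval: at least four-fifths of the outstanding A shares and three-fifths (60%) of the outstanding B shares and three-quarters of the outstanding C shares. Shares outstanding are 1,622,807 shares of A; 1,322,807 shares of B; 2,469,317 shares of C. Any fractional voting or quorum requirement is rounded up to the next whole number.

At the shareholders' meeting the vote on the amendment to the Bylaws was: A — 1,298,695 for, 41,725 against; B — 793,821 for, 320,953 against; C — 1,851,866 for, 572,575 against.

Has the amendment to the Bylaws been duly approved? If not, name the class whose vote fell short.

Not approved — the C shares did not give the required vote.

A: 4/5 of 1622807 = 1298245.60, rounded up to 1298246; 1,298,246 required, 1,298,695 in favor — approved.
B: 3/5 of 1322807 = 793684.20, rounded up to 793685; 793,685 required, 793,821 in favor — approved.
C: 3/4 of 2469317 = 1851987.75, rounded up to 1851988; 1,851,988 required, 1,851,866 in favor — not approved.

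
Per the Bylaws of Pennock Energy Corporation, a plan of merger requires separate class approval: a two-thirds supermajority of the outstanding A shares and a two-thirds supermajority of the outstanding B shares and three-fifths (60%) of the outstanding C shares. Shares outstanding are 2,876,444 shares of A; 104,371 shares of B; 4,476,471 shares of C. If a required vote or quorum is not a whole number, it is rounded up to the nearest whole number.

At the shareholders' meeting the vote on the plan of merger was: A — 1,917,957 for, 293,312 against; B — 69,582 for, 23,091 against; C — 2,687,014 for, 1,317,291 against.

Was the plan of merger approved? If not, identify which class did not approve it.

A: 2/3 of 2876444 = 1917629.33, rounded up to 1917630; 1,917,630 required, 1,917,957 in favor — approved.
B: 2/3 of 104371 = 69580.67, rounded up to 69581; 69,581 required, 69,582 in favor — approved.
C: 3/5 of 4476471 = 2685882.60, rounded up to 2685883; 2,685,883 required, 2,687,014 in favor — approved.

Approved — every class gave the required vote.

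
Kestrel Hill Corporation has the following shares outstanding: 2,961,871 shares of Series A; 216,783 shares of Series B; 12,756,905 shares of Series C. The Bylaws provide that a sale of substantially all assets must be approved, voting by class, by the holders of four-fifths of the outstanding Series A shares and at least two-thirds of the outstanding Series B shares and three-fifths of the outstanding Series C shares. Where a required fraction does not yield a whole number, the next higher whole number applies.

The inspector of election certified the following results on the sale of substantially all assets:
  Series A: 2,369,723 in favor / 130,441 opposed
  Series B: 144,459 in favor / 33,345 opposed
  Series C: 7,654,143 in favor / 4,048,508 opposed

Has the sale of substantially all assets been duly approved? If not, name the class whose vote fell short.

Not approved — the Series B shares did not give the required vote.

Series A: 4/5 of 2961871 = 2369496.80, rounded up to 2369497; 2,369,497 required, 2,369,723 in favor — approved.
Series B: 2/3 of 216783 = 144522; 144,522 required, 144,459 in favor — not approved.
Series C: 3/5 of 12756905 = 7654143; 7,654,143 required, 7,654,143 in favor — approved.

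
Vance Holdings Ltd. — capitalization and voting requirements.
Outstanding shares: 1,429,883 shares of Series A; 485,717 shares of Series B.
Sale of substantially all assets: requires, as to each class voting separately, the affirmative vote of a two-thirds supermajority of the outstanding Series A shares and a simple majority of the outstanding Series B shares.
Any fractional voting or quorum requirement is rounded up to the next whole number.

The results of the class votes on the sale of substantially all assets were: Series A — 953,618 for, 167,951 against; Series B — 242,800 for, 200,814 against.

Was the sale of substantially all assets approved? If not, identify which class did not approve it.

Series A: 2/3 of 1429883 = 953255.33, rounded up to 953256; 953,256 required, 953,618 in favor — approved.
Series B: a majority of 485717 is 242859; 242,859 required, 242,800 in favor — not approved.

Not approved — the Series B shares did not give the required vote.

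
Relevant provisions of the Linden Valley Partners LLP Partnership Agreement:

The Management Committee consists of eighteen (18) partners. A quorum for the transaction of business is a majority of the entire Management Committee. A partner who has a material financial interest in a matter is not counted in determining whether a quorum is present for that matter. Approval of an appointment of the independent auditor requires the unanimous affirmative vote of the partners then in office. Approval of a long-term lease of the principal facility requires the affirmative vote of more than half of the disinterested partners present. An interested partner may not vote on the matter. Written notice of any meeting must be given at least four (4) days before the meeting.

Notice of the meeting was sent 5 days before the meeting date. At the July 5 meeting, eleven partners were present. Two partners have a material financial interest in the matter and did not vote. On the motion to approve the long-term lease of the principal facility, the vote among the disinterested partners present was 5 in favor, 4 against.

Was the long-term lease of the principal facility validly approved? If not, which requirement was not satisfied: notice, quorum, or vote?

Notice: 5 days given; 4 required (5 ≥ 4). Satisfied.
Quorum: 11 present, but the 2 interested partners do not count, leaving 9. Quorum is 10. Not satisfied.
Vote: the long-term lease of the principal facility requires a majority of the disinterested partners present (11 − 2 = 9). A majority of 9 is 5, so 5 affirmative votes are needed; 5 voted in favor. Satisfied. (Moot — without a quorum no business can be validly transacted.)

Invalid — quorum requirement not satisfied.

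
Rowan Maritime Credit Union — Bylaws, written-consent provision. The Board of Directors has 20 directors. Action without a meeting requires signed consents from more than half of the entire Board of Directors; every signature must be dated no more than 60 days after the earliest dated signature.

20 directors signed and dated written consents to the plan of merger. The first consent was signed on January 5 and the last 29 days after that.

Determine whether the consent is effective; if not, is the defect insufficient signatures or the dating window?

Signatures required: more than half of 20 — a majority of 20 is 11, so 11 needed; 20 signed. Sufficient.
Dating window: the latest signature is 29 days after the earliest; the limit is 60 days. Within the window.

Effective — both the signature and dating-window requirements are satisfied.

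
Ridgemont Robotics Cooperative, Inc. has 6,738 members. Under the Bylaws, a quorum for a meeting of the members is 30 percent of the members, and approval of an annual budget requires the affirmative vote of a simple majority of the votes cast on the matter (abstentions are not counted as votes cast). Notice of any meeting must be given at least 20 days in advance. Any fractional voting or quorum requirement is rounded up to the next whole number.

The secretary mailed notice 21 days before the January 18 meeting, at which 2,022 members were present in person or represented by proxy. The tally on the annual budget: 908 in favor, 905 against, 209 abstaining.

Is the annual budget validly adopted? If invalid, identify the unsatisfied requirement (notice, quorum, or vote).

Notice: 21 days given; 20 required. Satisfied.
Quorum: 30% of 6,738 = 2,021.40, rounded up to 2,022; 2,022 present. Satisfied.
Vote: requires a majority of the votes cast (2,022 − 209 abstaining = 1,813); a majority of 1813 is 907, so 907 needed; 908 in favor. Satisfied.

Valid — all requirements satisfied.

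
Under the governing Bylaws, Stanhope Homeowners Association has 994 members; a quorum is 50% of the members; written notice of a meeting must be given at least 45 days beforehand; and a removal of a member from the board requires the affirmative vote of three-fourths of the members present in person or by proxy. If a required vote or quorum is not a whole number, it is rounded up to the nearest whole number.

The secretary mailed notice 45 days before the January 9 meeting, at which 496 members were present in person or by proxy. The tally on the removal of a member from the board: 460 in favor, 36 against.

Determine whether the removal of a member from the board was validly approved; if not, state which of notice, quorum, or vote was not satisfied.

Invalid — quorum requirement not satisfied.

Notice: 45 days given; 45 required. Satisfied.
Quorum: 50% of 994 = 497; 496 present. Not satisfied.
Vote: requires three-fourths of those present (496); 3/4 of 496 = 372, so 372 needed; 460 in favor. Satisfied.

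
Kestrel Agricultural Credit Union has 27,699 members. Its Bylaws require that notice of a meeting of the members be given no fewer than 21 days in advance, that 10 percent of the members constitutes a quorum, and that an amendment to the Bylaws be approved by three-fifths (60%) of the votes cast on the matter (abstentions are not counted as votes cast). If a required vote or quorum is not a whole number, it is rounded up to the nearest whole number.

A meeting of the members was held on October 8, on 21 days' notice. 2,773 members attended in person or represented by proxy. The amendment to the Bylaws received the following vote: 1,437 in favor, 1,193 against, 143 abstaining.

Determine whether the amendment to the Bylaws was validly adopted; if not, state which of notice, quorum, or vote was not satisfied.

Invalid — vote requirement not satisfied.

Notice: 21 days given; 21 required. Satisfied.
Quorum: 10% of 27,699 = 2,769.90, rounded up to 2,770; 2,773 present. Satisfied.
Vote: requires three-fifths of the votes cast (2,773 − 143 abstaining = 2,630); 3/5 of 2630 = 1578, so 1,578 needed; 1,437 in favor. Not satisfied.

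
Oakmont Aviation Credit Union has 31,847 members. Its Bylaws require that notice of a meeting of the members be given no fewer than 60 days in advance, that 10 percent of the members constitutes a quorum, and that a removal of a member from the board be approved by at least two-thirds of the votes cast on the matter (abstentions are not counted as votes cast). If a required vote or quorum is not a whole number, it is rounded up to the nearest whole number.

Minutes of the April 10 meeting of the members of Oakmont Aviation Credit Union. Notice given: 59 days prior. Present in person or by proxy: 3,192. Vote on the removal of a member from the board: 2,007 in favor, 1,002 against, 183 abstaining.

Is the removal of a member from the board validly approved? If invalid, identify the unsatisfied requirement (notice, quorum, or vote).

Invalid — notice requirement not satisfied.

Notice: 59 days given; 60 required. Not satisfied.
Quorum: 10% of 31,847 = 3,184.70, rounded up to 3,185; 3,192 present. Satisfied.
Vote: requires two-thirds of the votes cast (3,192 − 183 abstaining = 3,009); 2/3 of 3009 = 2006, so 2,006 needed; 2,007 in favor. Satisfied.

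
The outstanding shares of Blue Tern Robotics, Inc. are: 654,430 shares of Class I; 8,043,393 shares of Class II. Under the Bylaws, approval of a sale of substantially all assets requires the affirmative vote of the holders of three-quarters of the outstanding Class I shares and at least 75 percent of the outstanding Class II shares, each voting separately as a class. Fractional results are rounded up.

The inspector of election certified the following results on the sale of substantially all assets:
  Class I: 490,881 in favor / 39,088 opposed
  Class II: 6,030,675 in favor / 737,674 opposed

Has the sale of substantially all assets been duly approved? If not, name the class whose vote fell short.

Not approved — the Class II shares did not give the required vote.

Class I: 3/4 of 654430 = 490822.50, rounded up to 490823; 490,823 required, 490,881 in favor — approved.
Class II: 3/4 of 8043393 = 6032544.75, rounded up to 6032545; 6,032,545 required, 6,030,675 in favor — not approved.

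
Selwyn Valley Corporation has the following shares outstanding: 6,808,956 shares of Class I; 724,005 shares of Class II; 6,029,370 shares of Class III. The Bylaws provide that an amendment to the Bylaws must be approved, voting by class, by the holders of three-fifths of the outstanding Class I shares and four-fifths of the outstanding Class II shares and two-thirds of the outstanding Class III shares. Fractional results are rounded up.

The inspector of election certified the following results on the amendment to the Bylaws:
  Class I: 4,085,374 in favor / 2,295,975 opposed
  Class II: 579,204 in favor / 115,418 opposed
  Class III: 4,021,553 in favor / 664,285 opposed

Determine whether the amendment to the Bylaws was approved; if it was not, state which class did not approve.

Approved — every class gave the required vote.

Class I: 3/5 of 6808956 = 4085373.60, rounded up to 4085374; 4,085,374 required, 4,085,374 in favor — approved.
Class II: 4/5 of 724005 = 579204; 579,204 required, 579,204 in favor — approved.
Class III: 2/3 of 6029370 = 4019580; 4,019,580 required, 4,021,553 in favor — approved.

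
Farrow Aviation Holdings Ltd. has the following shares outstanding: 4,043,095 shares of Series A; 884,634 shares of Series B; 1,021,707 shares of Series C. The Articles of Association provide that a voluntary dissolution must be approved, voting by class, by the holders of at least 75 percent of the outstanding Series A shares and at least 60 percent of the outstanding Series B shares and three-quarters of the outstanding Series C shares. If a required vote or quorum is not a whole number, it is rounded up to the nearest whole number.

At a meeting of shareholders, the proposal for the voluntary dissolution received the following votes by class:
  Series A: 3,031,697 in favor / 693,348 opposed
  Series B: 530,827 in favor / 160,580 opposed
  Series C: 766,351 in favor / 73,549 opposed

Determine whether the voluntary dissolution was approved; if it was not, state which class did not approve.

Not approved — the Series A shares did not give the required vote.

Series A: 3/4 of 4043095 = 3032321.25, rounded up to 3032322; 3,032,322 required, 3,031,697 in favor — not approved.
Series B: 3/5 of 884634 = 530780.40, rounded up to 530781; 530,781 required, 530,827 in favor — approved.
Series C: 3/4 of 1021707 = 766280.25, rounded up to 766281; 766,281 required, 766,351 in favor — approved.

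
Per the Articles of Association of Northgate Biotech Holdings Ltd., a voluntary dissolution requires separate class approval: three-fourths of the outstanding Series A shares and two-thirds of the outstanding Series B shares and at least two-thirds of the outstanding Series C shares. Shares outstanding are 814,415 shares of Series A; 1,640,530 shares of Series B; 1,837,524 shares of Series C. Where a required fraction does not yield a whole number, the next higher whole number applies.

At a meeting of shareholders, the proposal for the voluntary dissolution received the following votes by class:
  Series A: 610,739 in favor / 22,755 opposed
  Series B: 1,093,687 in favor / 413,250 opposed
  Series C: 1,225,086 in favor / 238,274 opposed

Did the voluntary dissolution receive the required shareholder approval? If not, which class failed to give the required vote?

Series A: 3/4 of 814415 = 610811.25, rounded up to 610812; 610,812 required, 610,739 in favor — not approved.
Series B: 2/3 of 1640530 = 1093686.67, rounded up to 1093687; 1,093,687 required, 1,093,687 in favor — approved.
Series C: 2/3 of 1837524 = 1225016; 1,225,016 required, 1,225,086 in favor — approved.

Not approved — the Series A shares did not give the required vote.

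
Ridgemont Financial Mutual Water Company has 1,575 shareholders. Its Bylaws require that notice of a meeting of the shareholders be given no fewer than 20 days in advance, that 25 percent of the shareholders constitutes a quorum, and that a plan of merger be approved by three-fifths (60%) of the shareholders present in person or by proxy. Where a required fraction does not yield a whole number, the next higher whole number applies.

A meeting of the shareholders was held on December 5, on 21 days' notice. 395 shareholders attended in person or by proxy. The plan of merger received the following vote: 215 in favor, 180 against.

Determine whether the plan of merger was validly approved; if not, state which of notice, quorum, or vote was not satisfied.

Notice: 21 days given; 20 required. Satisfied.
Quorum: 25% of 1,575 = 393.75, rounded up to 394; 395 present. Satisfied.
Vote: requires three-fifths of those present (395); 3/5 of 395 = 237, so 237 needed; 215 in favor. Not satisfied.

Invalid — vote requirement not satisfied.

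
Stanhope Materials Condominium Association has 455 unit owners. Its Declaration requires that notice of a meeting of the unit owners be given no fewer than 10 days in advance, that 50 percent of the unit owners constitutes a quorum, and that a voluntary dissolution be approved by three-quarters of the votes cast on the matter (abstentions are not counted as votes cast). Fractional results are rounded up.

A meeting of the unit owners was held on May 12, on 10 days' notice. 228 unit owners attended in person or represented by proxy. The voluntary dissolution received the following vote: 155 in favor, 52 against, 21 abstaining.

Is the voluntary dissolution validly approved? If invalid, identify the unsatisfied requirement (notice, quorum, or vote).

Invalid — vote requirement not satisfied.

Notice: 10 days given; 10 required. Satisfied.
Quorum: 50% of 455 = 227.50, rounded up to 228; 228 present. Satisfied.
Vote: requires three-fourths of the votes cast (228 − 21 abstaining = 207); 3/4 of 207 = 155.25, rounded up to 156, so 156 needed; 155 in favor. Not satisfied.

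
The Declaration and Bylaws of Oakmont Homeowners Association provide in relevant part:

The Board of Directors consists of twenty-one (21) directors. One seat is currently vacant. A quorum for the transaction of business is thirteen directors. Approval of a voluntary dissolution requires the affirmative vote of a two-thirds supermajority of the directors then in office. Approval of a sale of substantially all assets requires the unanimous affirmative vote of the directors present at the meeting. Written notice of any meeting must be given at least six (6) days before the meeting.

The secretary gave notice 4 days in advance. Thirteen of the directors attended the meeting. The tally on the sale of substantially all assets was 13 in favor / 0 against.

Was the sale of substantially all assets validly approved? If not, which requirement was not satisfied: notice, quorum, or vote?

Notice: 4 days given; 6 required (4 < 6). Not satisfied.
Quorum: 13 present; quorum is 13. Satisfied.
Vote: the sale of substantially all assets requires the unanimous vote of the directors present (13). Unanimous means all 13, so 13 affirmative votes are needed; 13 voted in favor. Satisfied.

Invalid — notice requirement not satisfied.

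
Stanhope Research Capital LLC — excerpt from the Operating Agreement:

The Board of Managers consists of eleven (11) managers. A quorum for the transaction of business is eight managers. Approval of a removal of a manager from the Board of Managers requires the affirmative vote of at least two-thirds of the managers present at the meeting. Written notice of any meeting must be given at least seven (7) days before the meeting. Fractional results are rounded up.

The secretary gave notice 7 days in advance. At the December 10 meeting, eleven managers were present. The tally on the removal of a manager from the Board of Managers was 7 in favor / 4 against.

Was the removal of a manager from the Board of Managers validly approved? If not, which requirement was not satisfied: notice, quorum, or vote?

Invalid — vote requirement not satisfied.

Notice: 7 days given; 7 required (7 ≥ 7). Satisfied.
Quorum: 11 present; quorum is 8. Satisfied.
Vote: the removal of a manager from the Board of Managers requires two-thirds of the managers present (11). 2/3 of 11 = 7.33, rounded up to 8, so 8 affirmative votes are needed; 7 voted in favor. Not satisfied.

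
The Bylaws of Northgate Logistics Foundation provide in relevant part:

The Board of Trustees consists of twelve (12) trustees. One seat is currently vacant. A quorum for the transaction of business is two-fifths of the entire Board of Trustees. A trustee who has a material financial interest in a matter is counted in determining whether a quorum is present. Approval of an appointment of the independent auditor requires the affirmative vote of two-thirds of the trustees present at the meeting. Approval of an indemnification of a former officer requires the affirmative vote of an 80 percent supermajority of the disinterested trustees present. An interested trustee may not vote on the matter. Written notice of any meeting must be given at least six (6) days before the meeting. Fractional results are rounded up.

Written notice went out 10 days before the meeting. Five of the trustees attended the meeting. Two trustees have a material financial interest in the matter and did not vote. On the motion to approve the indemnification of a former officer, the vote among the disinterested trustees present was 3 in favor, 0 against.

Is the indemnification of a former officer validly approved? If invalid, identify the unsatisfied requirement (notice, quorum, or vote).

Notice: 10 days given; 6 required (10 ≥ 6). Satisfied.
Quorum: 5 present (interested trustees count toward quorum); quorum is 5. Satisfied.
Vote: the indemnification of a former officer requires four-fifths of the disinterested trustees present (5 − 2 = 3). 4/5 of 3 = 2.40, rounded up to 3, so 3 affirmative votes are needed; 3 voted in favor. Satisfied.

Valid — all requirements satisfied.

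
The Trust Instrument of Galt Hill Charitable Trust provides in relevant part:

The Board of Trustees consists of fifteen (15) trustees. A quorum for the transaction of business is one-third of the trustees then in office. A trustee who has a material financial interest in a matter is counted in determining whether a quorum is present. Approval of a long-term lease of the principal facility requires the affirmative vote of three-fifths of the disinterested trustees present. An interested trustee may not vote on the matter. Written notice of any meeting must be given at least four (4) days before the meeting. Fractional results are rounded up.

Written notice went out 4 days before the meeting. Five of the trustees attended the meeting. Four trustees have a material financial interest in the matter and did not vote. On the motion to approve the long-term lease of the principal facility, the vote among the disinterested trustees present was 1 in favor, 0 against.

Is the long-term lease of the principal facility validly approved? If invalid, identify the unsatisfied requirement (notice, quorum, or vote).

Notice: 4 days given; 4 required (4 ≥ 4). Satisfied.
Quorum: 5 present (interested trustees count toward quorum); quorum is 5. Satisfied.
Vote: the long-term lease of the principal facility requires three-fifths of the disinterested trustees present (5 − 4 = 1). 3/5 of 1 = 0.60, rounded up to 1, so 1 affirmative vote is needed; 1 voted in favor. Satisfied.

Valid — all requirements satisfied.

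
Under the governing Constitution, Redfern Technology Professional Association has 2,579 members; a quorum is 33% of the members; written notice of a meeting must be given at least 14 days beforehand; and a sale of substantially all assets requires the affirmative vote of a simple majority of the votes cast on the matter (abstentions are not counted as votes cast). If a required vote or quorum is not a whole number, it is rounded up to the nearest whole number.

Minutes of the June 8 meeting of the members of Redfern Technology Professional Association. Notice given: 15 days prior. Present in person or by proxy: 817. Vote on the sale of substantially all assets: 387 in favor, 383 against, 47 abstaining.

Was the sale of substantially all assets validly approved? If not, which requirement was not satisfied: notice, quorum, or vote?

Notice: 15 days given; 14 required. Satisfied.
Quorum: 33% of 2,579 = 851.07, rounded up to 852; 817 present. Not satisfied.
Vote: requires a majority of the votes cast (817 − 47 abstaining = 770); a majority of 770 is 386, so 386 needed; 387 in favor. Satisfied.

Invalid — quorum requirement not satisfied.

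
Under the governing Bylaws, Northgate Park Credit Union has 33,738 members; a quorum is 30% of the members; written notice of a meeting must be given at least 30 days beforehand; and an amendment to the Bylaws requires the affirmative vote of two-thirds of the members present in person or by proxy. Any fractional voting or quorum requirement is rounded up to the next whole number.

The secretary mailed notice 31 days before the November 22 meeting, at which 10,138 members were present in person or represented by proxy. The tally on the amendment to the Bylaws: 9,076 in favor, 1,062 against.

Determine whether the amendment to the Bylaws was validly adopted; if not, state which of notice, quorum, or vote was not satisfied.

Notice: 31 days given; 30 required. Satisfied.
Quorum: 30% of 33,738 = 10,121.40, rounded up to 10,122; 10,138 present. Satisfied.
Vote: requires two-thirds of those present (10,138); 2/3 of 10138 = 6758.67, rounded up to 6759, so 6,759 needed; 9,076 in favor. Satisfied.

Valid — all requirements satisfied.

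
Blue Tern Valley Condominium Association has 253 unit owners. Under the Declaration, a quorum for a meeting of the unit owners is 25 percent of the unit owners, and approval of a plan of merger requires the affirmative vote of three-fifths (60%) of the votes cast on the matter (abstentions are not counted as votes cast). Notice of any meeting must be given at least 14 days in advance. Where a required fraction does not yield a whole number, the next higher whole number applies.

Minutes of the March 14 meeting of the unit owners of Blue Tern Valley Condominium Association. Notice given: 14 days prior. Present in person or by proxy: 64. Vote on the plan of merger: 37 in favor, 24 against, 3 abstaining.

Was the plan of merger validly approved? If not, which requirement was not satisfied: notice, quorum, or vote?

Valid — all requirements satisfied.

Notice: 14 days given; 14 required. Satisfied.
Quorum: 25% of 253 = 63.25, rounded up to 64; 64 present. Satisfied.
Vote: requires three-fifths of the votes cast (64 − 3 abstaining = 61); 3/5 of 61 = 36.60, rounded up to 37, so 37 needed; 37 in favor. Satisfied.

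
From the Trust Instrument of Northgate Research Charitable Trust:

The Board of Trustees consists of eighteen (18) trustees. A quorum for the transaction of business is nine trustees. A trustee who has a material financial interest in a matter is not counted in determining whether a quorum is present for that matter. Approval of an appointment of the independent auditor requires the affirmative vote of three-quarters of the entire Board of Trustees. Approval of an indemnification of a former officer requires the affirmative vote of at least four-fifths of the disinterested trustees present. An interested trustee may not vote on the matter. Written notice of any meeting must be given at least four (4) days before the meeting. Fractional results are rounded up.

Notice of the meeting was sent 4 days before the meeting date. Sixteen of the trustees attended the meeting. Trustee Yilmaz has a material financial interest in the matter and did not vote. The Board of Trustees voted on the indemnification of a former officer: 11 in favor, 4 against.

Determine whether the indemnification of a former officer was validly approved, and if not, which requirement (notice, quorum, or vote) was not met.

Notice: 4 days given; 4 required (4 ≥ 4). Satisfied.
Quorum: 16 present, but the 1 interested trustee does not count, leaving 15. Quorum is 9. Satisfied.
Vote: the indemnification of a former officer requires four-fifths of the disinterested trustees present (16 − 1 = 15). 4/5 of 15 = 12, so 12 affirmative votes are needed; 11 voted in favor. Not satisfied.

Invalid — vote requirement not satisfied.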